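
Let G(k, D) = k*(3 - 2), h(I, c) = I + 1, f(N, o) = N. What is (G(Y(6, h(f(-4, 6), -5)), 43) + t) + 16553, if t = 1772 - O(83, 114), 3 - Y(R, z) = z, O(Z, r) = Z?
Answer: 18248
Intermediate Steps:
h(I, c) = 1 + I
Y(R, z) = 3 - z
G(k, D) = k (G(k, D) = k*1 = k)
t = 1689 (t = 1772 - 1*83 = 1772 - 83 = 1689)
(G(Y(6, h(f(-4, 6), -5)), 43) + t) + 16553 = ((3 - (1 - 4)) + 1689) + 16553 = ((3 - 1*(-3)) + 1689) + 16553 = ((3 + 3) + 1689) + 16553 = (6 + 1689) + 16553 = 1695 + 16553 = 18248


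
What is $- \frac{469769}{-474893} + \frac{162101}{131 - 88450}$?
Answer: $- \frac{35491101882}{41942074867} \approx -0.84619$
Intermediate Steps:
$- \frac{469769}{-474893} + \frac{162101}{131 - 88450} = \left(-469769\right) \left(- \frac{1}{474893}\right) + \frac{162101}{131 - 88450} = \frac{469769}{474893} + \frac{162101}{-88319} = \frac{469769}{474893} + 162101 \left(- \frac{1}{88319}\right) = \frac{469769}{474893} - \frac{162101}{88319} = - \frac{35491101882}{41942074867}$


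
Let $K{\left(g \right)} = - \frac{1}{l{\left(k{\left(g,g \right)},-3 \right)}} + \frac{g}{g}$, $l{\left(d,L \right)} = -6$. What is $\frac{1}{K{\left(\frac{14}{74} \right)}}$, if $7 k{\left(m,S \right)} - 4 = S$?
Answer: $\frac{6}{7} \approx 0.85714$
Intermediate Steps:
$k{\left(m,S \right)} = \frac{4}{7} + \frac{S}{7}$
$K{\left(g \right)} = \frac{7}{6}$ ($K{\left(g \right)} = - \frac{1}{-6} + \frac{g}{g} = \left(-1\right) \left(- \frac{1}{6}\right) + 1 = \frac{1}{6} + 1 = \frac{7}{6}$)
$\frac{1}{K{\left(\frac{14}{74} \right)}} = \frac{1}{\frac{7}{6}} = \frac{6}{7}$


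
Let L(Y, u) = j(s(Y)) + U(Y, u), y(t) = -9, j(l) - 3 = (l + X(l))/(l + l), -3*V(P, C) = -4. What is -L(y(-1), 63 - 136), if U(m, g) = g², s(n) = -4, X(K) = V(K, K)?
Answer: -15997/3 ≈ -5332.3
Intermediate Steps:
V(P, C) = 4/3 (V(P, C) = -⅓*(-4) = 4/3)
X(K) = 4/3
j(l) = 3 + (4/3 + l)/(2*l) (j(l) = 3 + (l + 4/3)/(l + l) = 3 + (4/3 + l)/((2*l)) = 3 + (4/3 + l)*(1/(2*l)) = 3 + (4/3 + l)/(2*l))
L(Y, u) = 10/3 + u² (L(Y, u) = (⅙)*(4 + 21*(-4))/(-4) + u² = (⅙)*(-¼)*(4 - 84) + u² = (⅙)*(-¼)*(-80) + u² = 10/3 + u²)
-L(y(-1), 63 - 136) = -(10/3 + (63 - 136)²) = -(10/3 + (-73)²) = -(10/3 + 5329) = -1*15997/3 = -15997/3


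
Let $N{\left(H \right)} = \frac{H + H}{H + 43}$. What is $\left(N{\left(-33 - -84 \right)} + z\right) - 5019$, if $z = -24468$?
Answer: $- \frac{1385838}{47} \approx -29486.0$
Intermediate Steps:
$N{\left(H \right)} = \frac{2 H}{43 + H}$
$\left(N{\left(-33 - -84 \right)} + z\right) - 5019 = \left(\frac{2 \left(-33 - -84\right)}{43 - -51} - 24468\right) - 5019 = \left(\frac{2 \left(-33 + 84\right)}{43 + \left(-33 + 84\right)} - 24468\right) - 5019 = \left(2 \cdot 51 \frac{1}{43 + 51} - 24468\right) - 5019 = \left(2 \cdot 51 \cdot \frac{1}{94} - 24468\right) - 5019 = \left(\frac{51}{47} - 24468\right) - 5019 = - \frac{1149945}{47} - 5019 = - \frac{1385838}{47}$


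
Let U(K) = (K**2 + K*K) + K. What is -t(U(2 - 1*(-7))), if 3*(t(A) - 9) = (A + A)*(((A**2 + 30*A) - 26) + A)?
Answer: -3934833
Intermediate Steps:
U(K) = K + 2*K**2 (U(K) = (K**2 + K**2) + K = 2*K**2 + K = K + 2*K**2)
t(A) = 9 + 2*A*(-26 + A**2 + 31*A)/3 (t(A) = 9 + ((A + A)*(((A**2 + 30*A) - 26) + A))/3 = 9 + ((2*A)*((-26 + A**2 + 30*A) + A))/3 = 9 + ((2*A)*(-26 + A**2 + 31*A))/3 = 9 + (2*A*(-26 + A**2 + 31*A))/3 = 9 + 2*A*(-26 + A**2 + 31*A)/3)
-t(U(2 - 1*(-7))) = -(9 - 52*(2 - 1*(-7))*(1 + 2*(2 - 1*(-7)))/3 + 2*((2 - 1*(-7))*(1 + 2*(2 - 1*(-7))))**3/3 + 62*((2 - 1*(-7))*(1 + 2*(2 - 1*(-7))))**2/3) = -(9 - 52*(2 + 7)*(1 + 2*(2 + 7))/3 + 2*((2 + 7)*(1 + 2*(2 + 7)))**3/3 + 62*((2 + 7)*(1 + 2*(2 + 7)))**2/3) = -(9 - 156*(1 + 2*9) + 2*(9*(1 + 2*9))**3/3 + 62*(9*(1 + 2*9))**2/3) = -(9 - 156*(1 + 18) + 2*(9*(1 + 18))**3/3 + 62*(9*(1 + 18))**2/3) = -(9 - 156*19 + 2*(9*19)**3/3 + 62*(9*19)**2/3) = -(9 - 52/3*171 + (2/3)*171**3 + (62/3)*171**2) = -(9 - 2964 + (2/3)*5000211 + (62/3)*29241) = -(9 - 2964 + 3333474 + 604314) = -1*3934833 = -3934833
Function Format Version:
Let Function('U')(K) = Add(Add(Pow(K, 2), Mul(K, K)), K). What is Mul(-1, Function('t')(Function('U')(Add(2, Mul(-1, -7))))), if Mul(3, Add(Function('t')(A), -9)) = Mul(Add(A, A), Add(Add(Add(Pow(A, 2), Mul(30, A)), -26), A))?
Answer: -3934833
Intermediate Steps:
Function('U')(K) = Add(K, Mul(2, Pow(K, 2))) (Function('U')(K) = Add(Add(Pow(K, 2), Pow(K, 2)), K) = Add(Mul(2, Pow(K, 2)), K) = Add(K, Mul(2, Pow(K, 2))))
Function('t')(A) = Add(9, Mul(Rational(2, 3), A, Add(-26, Pow(A, 2), Mul(31, A)))) (Function('t')(A) = Add(9, Mul(Rational(1, 3), Mul(Add(A, A), Add(Add(Add(Pow(A, 2), Mul(30, A)), -26), A)))) = Add(9, Mul(Rational(1, 3), Mul(Mul(2, A), Add(Add(-26, Pow(A, 2), Mul(30, A)), A)))) = Add(9, Mul(Rational(1, 3), Mul(Mul(2, A), Add(-26, Pow(A, 2), Mul(31, A))))) = Add(9, Mul(Rational(1, 3), Mul(2, A, Add(-26, Pow(A, 2), Mul(31, A))))) = Add(9, Mul(Rational(2, 3), A, Add(-26, Pow(A, 2), Mul(31, A)))))
Mul(-1, Function('t')(Function('U')(Add(2, Mul(-1, -7))))) = Mul(-1, Add(9, Mul(Rational(-52, 3), Mul(Add(2, Mul(-1, -7)), Add(1, Mul(2, Add(2, Mul(-1, -7)))))), Mul(Rational(2, 3), Pow(Mul(Add(2, Mul(-1, -7)), Add(1, Mul(2, Add(2, Mul(-1, -7))))), 3)), Mul(Rational(62, 3), Pow(Mul(Add(2, Mul(-1, -7)), Add(1, Mul(2, Add(2, Mul(-1, -7))))), 2)))) = Mul(-1, Add(9, Mul(Rational(-52, 3), Mul(Add(2, 7), Add(1, Mul(2, Add(2, 7))))), Mul(Rational(2, 3), Pow(Mul(Add(2, 7), Add(1, Mul(2, Add(2, 7)))), 3)), Mul(Rational(62, 3), Pow(Mul(Add(2, 7), Add(1, Mul(2, Add(2, 7)))), 2)))) = Mul(-1, Add(9, Mul(Rational(-52, 3), Mul(9, Add(1, Mul(2, 9)))), Mul(Rational(2, 3), Pow(Mul(9, Add(1, Mul(2, 9))), 3)), Mul(Rational(62, 3), Pow(Mul(9, Add(1, Mul(2, 9))), 2)))) = Mul(-1, Add(9, Mul(Rational(-52, 3), Mul(9, Add(1, 18))), Mul(Rational(2, 3), Pow(Mul(9, Add(1, 18)), 3)), Mul(Rational(62, 3), Pow(Mul(9, Add(1, 18)), 2)))) = Mul(-1, Add(9, Mul(Rational(-52, 3), Mul(9, 19)), Mul(Rational(2, 3), Pow(Mul(9, 19), 3)), Mul(Rational(62, 3), Pow(Mul(9, 19), 2)))) = Mul(-1, Add(9, Mul(Rational(-52, 3), 171), Mul(Rational(2, 3), Pow(171, 3)), Mul(Rational(62, 3), Pow(171, 2)))) = Mul(-1, Add(9, -2964, Mul(Rational(2, 3), 5000211), Mul(Rational(62, 3), 29241))) = Mul(-1, Add(9, -2964, 3333474, 604314)) = Mul(-1, 3934833) = -3934833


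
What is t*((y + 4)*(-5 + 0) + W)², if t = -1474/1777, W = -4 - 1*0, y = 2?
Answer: -1703944/1777 ≈ -958.89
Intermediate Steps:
W = -4 (W = -4 + 0 = -4)
t = -1474/1777 (t = -1474*1/1777 = -1474/1777 ≈ -0.82949)
t*((y + 4)*(-5 + 0) + W)² = -1474*((2 + 4)*(-5 + 0) - 4)²/1777 = -1474*(6*(-5) - 4)²/1777 = -1474*(-30 - 4)²/1777 = -1474/1777*(-34)² = -1474/1777*1156 = -1703944/1777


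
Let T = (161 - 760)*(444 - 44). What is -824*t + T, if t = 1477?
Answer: -1456648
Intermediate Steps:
T = -239600 (T = -599*400 = -239600)
-824*t + T = -824*1477 - 239600 = -1217048 - 239600 = -1456648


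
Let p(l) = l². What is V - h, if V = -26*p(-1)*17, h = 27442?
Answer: -27884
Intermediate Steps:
V = -442 (V = -26*(-1)²*17 = -26*1*17 = -26*17 = -442)
V - h = -442 - 1*27442 = -442 - 27442 = -27884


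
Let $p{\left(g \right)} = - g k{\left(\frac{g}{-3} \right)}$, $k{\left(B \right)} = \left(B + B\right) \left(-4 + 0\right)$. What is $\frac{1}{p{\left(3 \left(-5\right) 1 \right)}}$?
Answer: $- \frac{1}{600} \approx -0.0016667$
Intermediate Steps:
$k{\left(B \right)} = - 8 B$ ($k{\left(B \right)} = 2 B \left(-4\right) = - 8 B$)
$p{\left(g \right)} = - \frac{8 g^{2}}{3}$ ($p{\left(g \right)} = - g \left(- 8 \frac{g}{-3}\right) = - g \left(- 8 g \left(- \frac{1}{3}\right)\right) = - g \left(- 8 \left(- \frac{g}{3}\right)\right) = - g \frac{8 g}{3} = - \frac{8 g^{2}}{3}$)
$\frac{1}{p{\left(3 \left(-5\right) 1 \right)}} = \frac{1}{\left(- \frac{8}{3}\right) \left(3 \left(-5\right) 1\right)^{2}} = \frac{1}{\left(- \frac{8}{3}\right) \left(\left(-15\right) 1\right)^{2}} = \frac{1}{\left(- \frac{8}{3}\right) \left(-15\right)^{2}} = \frac{1}{\left(- \frac{8}{3}\right) 225} = \frac{1}{-600} = - \frac{1}{600}$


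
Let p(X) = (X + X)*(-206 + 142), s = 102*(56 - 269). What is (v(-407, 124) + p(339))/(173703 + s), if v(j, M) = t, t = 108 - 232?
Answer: -43516/151977 ≈ -0.28633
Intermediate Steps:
t = -124
v(j, M) = -124
s = -21726 (s = 102*(-213) = -21726)
p(X) = -128*X (p(X) = (2*X)*(-64) = -128*X)
(v(-407, 124) + p(339))/(173703 + s) = (-124 - 128*339)/(173703 - 21726) = (-124 - 43392)/151977 = -43516*1/151977 = -43516/151977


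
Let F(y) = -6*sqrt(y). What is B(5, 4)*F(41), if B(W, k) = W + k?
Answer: -54*sqrt(41) ≈ -345.77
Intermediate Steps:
B(5, 4)*F(41) = (5 + 4)*(-6*sqrt(41)) = 9*(-6*sqrt(41)) = -54*sqrt(41)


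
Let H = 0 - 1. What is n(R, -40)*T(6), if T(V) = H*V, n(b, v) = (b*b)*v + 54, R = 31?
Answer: 230316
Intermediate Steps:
H = -1
n(b, v) = 54 + v*b² (n(b, v) = b²*v + 54 = v*b² + 54 = 54 + v*b²)
T(V) = -V
n(R, -40)*T(6) = (54 - 40*31²)*(-1*6) = (54 - 40*961)*(-6) = (54 - 38440)*(-6) = -38386*(-6) = 230316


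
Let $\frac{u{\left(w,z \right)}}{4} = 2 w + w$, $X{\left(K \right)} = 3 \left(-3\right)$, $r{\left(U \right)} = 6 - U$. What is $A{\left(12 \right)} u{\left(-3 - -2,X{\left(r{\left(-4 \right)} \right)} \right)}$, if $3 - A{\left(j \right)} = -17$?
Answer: $-240$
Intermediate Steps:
$A{\left(j \right)} = 20$ ($A{\left(j \right)} = 3 - -17 = 3 + 17 = 20$)
$X{\left(K \right)} = -9$
$u{\left(w,z \right)} = 12 w$ ($u{\left(w,z \right)} = 4 \left(2 w + w\right) = 4 \cdot 3 w = 12 w$)
$A{\left(12 \right)} u{\left(-3 - -2,X{\left(r{\left(-4 \right)} \right)} \right)} = 20 \cdot 12 \left(-3 - -2\right) = 20 \cdot 12 \left(-3 + 2\right) = 20 \cdot 12 \left(-1\right) = 20 \left(-12\right) = -240$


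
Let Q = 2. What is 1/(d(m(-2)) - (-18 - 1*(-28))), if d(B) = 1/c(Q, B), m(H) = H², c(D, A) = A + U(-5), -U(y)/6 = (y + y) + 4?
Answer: -40/399 ≈ -0.10025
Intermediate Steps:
U(y) = -24 - 12*y (U(y) = -6*((y + y) + 4) = -6*(2*y + 4) = -6*(4 + 2*y) = -24 - 12*y)
c(D, A) = 36 + A (c(D, A) = A + (-24 - 12*(-5)) = A + (-24 + 60) = A + 36 = 36 + A)
d(B) = 1/(36 + B)
1/(d(m(-2)) - (-18 - 1*(-28))) = 1/(1/(36 + (-2)²) - (-18 - 1*(-28))) = 1/(1/(36 + 4) - (-18 + 28)) = 1/(1/40 - 1*10) = 1/(1/40 - 10) = 1/(-399/40) = -40/399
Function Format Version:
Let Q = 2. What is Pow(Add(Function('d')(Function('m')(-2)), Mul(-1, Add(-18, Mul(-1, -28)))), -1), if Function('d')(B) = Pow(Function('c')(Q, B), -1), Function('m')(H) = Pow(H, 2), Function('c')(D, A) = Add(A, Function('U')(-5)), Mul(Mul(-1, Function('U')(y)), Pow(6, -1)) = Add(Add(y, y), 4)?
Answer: Rational(-40, 399) ≈ -0.10025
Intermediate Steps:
Function('U')(y) = Add(-24, Mul(-12, y)) (Function('U')(y) = Mul(-6, Add(Add(y, y), 4)) = Mul(-6, Add(Mul(2, y), 4)) = Mul(-6, Add(4, Mul(2, y))) = Add(-24, Mul(-12, y)))
Function('c')(D, A) = Add(36, A) (Function('c')(D, A) = Add(A, Add(-24, Mul(-12, -5))) = Add(A, Add(-24, 60)) = Add(A, 36) = Add(36, A))
Function('d')(B) = Pow(Add(36, B), -1)
Pow(Add(Function('d')(Function('m')(-2)), Mul(-1, Add(-18, Mul(-1, -28)))), -1) = Pow(Add(Pow(Add(36, Pow(-2, 2)), -1), Mul(-1, Add(-18, Mul(-1, -28)))), -1) = Pow(Add(Pow(Add(36, 4), -1), Mul(-1, Add(-18, 28))), -1) = Pow(Add(Pow(40, -1), Mul(-1, 10)), -1) = Pow(Add(Rational(1, 40), -10), -1) = Pow(Rational(-399, 40), -1) = Rational(-40, 399)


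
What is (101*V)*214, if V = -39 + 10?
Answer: -626806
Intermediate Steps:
V = -29
(101*V)*214 = (101*(-29))*214 = -2929*214 = -626806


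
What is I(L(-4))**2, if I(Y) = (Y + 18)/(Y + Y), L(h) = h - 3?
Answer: 121/196 ≈ 0.61735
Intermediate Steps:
L(h) = -3 + h
I(Y) = (18 + Y)/(2*Y) (I(Y) = (18 + Y)/((2*Y)) = (18 + Y)*(1/(2*Y)) = (18 + Y)/(2*Y))
I(L(-4))**2 = ((18 + (-3 - 4))/(2*(-3 - 4)))**2 = ((1/2)*(18 - 7)/(-7))**2 = ((1/2)*(-1/7)*11)**2 = (-11/14)**2 = 121/196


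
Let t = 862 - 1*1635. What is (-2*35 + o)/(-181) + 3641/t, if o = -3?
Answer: -602592/139913 ≈ -4.3069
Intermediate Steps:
t = -773 (t = 862 - 1635 = -773)
(-2*35 + o)/(-181) + 3641/t = (-2*35 - 3)/(-181) + 3641/(-773) = (-70 - 3)*(-1/181) + 3641*(-1/773) = -73*(-1/181) - 3641/773 = 73/181 - 3641/773 = -602592/139913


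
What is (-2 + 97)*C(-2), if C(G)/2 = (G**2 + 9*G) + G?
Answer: -3040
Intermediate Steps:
C(G) = 2*G**2 + 20*G (C(G) = 2*((G**2 + 9*G) + G) = 2*(G**2 + 10*G) = 2*G**2 + 20*G)
(-2 + 97)*C(-2) = (-2 + 97)*(2*(-2)*(10 - 2)) = 95*(2*(-2)*8) = 95*(-32) = -3040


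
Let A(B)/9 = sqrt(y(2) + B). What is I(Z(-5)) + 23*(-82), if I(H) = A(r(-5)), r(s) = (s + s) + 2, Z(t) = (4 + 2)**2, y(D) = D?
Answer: -1886 + 9*I*sqrt(6) ≈ -1886.0 + 22.045*I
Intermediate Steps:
Z(t) = 36 (Z(t) = 6**2 = 36)
r(s) = 2 + 2*s (r(s) = 2*s + 2 = 2 + 2*s)
A(B) = 9*sqrt(2 + B)
I(H) = 9*I*sqrt(6) (I(H) = 9*sqrt(2 + (2 + 2*(-5))) = 9*sqrt(2 + (2 - 10)) = 9*sqrt(2 - 8) = 9*sqrt(-6) = 9*(I*sqrt(6)) = 9*I*sqrt(6))
I(Z(-5)) + 23*(-82) = 9*I*sqrt(6) + 23*(-82) = 9*I*sqrt(6) - 1886 = -1886 + 9*I*sqrt(6)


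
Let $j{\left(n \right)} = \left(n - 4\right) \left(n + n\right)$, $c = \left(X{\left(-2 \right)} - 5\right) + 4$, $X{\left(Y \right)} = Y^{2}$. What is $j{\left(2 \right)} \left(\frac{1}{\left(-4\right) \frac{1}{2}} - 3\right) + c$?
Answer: $31$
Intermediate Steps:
$c = 3$ ($c = \left(\left(-2\right)^{2} - 5\right) + 4 = \left(4 - 5\right) + 4 = -1 + 4 = 3$)
$j{\left(n \right)} = 2 n \left(-4 + n\right)$ ($j{\left(n \right)} = \left(-4 + n\right) 2 n = 2 n \left(-4 + n\right)$)
$j{\left(2 \right)} \left(\frac{1}{\left(-4\right) \frac{1}{2}} - 3\right) + c = 2 \cdot 2 \left(-4 + 2\right) \left(\frac{1}{\left(-4\right) \frac{1}{2}} - 3\right) + 3 = 2 \cdot 2 \left(-2\right) \left(\frac{1}{\left(-4\right) \frac{1}{2}} - 3\right) + 3 = - 8 \left(\frac{1}{-2} - 3\right) + 3 = - 8 \left(- \frac{1}{2} - 3\right) + 3 = \left(-8\right) \left(- \frac{7}{2}\right) + 3 = 28 + 3 = 31$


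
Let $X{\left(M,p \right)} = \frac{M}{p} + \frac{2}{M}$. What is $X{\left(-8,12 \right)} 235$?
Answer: $- \frac{2585}{12} \approx -215.42$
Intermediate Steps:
$X{\left(M,p \right)} = \frac{2}{M} + \frac{M}{p}$
$X{\left(-8,12 \right)} 235 = \left(\frac{2}{-8} - \frac{8}{12}\right) 235 = \left(2 \left(- \frac{1}{8}\right) - \frac{2}{3}\right) 235 = \left(- \frac{1}{4} - \frac{2}{3}\right) 235 = \left(- \frac{11}{12}\right) 235 = - \frac{2585}{12}$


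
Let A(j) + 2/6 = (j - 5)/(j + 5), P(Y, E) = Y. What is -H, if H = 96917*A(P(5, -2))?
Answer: 96917/3 ≈ 32306.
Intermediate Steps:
A(j) = -⅓ + (-5 + j)/(5 + j) (A(j) = -⅓ + (j - 5)/(j + 5) = -⅓ + (-5 + j)/(5 + j))
H = -96917/3 (H = 96917*(2*(-10 + 5)/(3*(5 + 5))) = 96917*((⅔)*(-5)/10) = 96917*((⅔)*(⅒)*(-5)) = 96917*(-⅓) = -96917/3 ≈ -32306.)
-H = -1*(-96917/3) = 96917/3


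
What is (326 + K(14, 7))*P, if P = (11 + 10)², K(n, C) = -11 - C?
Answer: 135828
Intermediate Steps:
P = 441 (P = 21² = 441)
(326 + K(14, 7))*P = (326 + (-11 - 1*7))*441 = (326 + (-11 - 7))*441 = (326 - 18)*441 = 308*441 = 135828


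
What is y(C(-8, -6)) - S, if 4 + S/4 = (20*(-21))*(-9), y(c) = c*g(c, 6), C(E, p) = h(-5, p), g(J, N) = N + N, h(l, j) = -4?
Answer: -15152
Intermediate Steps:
g(J, N) = 2*N
C(E, p) = -4
y(c) = 12*c (y(c) = c*(2*6) = c*12 = 12*c)
S = 15104 (S = -16 + 4*((20*(-21))*(-9)) = -16 + 4*(-420*(-9)) = -16 + 4*3780 = -16 + 15120 = 15104)
y(C(-8, -6)) - S = 12*(-4) - 1*15104 = -48 - 15104 = -15152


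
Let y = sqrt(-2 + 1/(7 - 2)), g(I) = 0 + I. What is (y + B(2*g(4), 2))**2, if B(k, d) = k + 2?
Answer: 491/5 + 12*I*sqrt(5) ≈ 98.2 + 26.833*I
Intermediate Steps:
g(I) = I
B(k, d) = 2 + k
y = 3*I*sqrt(5)/5 (y = sqrt(-2 + 1/5) = sqrt(-9/5) = 3*I*sqrt(5)/5 ≈ 1.3416*I)
(y + B(2*g(4), 2))**2 = (3*I*sqrt(5)/5 + (2 + 2*4))**2 = (3*I*sqrt(5)/5 + (2 + 8))**2 = (3*I*sqrt(5)/5 + 10)**2 = (10 + 3*I*sqrt(5)/5)**2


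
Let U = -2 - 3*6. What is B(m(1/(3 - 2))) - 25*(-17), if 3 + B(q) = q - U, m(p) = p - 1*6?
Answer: 437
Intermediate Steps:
U = -20 (U = -2 - 18 = -20)
m(p) = -6 + p (m(p) = p - 6 = -6 + p)
B(q) = 17 + q (B(q) = -3 + (q - 1*(-20)) = -3 + (q + 20) = -3 + (20 + q) = 17 + q)
B(m(1/(3 - 2))) - 25*(-17) = (17 + (-6 + 1/(3 - 2))) - 25*(-17) = (17 + (-6 + 1/1)) + 425 = (17 + (-6 + 1)) + 425 = (17 - 5) + 425 = 12 + 425 = 437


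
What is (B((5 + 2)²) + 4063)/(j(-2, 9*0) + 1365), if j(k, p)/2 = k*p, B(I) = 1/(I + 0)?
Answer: 199088/66885 ≈ 2.9766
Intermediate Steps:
B(I) = 1/I
j(k, p) = 2*k*p (j(k, p) = 2*(k*p) = 2*k*p)
(B((5 + 2)²) + 4063)/(j(-2, 9*0) + 1365) = (1/((5 + 2)²) + 4063)/(2*(-2)*(9*0) + 1365) = (1/(7²) + 4063)/(2*(-2)*0 + 1365) = (1/49 + 4063)/(0 + 1365) = (1/49 + 4063)/1365 = (199088/49)*(1/1365) = 199088/66885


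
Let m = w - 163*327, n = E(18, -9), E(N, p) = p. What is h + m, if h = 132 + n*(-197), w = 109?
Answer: -51287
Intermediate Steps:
n = -9
m = -53192 (m = 109 - 163*327 = 109 - 53301 = -53192)
h = 1905 (h = 132 - 9*(-197) = 132 + 1773 = 1905)
h + m = 1905 - 53192 = -51287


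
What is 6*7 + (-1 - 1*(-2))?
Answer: 43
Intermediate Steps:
6*7 + (-1 - 1*(-2)) = 42 + (-1 + 2) = 42 + 1 = 43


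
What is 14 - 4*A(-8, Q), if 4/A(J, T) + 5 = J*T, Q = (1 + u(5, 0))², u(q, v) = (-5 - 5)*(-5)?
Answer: 291398/20813 ≈ 14.001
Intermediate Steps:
u(q, v) = 50 (u(q, v) = -10*(-5) = 50)
Q = 2601 (Q = (1 + 50)² = 51² = 2601)
A(J, T) = 4/(-5 + J*T)
14 - 4*A(-8, Q) = 14 - 16/(-5 - 8*2601) = 14 - 16/(-5 - 20808) = 14 - 16/(-20813) = 14 - 16*(-1)/20813 = 14 - 4*(-4/20813) = 14 + 16/20813 = 291398/20813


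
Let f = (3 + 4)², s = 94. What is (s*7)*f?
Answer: 32242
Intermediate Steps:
f = 49 (f = 7² = 49)
(s*7)*f = (94*7)*49 = 658*49 = 32242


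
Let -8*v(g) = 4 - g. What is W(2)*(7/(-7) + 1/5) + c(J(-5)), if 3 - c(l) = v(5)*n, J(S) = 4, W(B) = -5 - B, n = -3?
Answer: 359/40 ≈ 8.9750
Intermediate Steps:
v(g) = -½ + g/8 (v(g) = -(4 - g)/8 = -½ + g/8)
c(l) = 27/8 (c(l) = 3 - (-½ + (⅛)*5)*(-3) = 3 - (-½ + 5/8)*(-3) = 3 - (-3)/8 = 3 - 1*(-3/8) = 3 + 3/8 = 27/8)
W(2)*(7/(-7) + 1/5) + c(J(-5)) = (-5 - 1*2)*(7/(-7) + 1/5) + 27/8 = (-5 - 2)*(7*(-⅐) + 1*(⅕)) + 27/8 = -7*(-1 + ⅕) + 27/8 = -7*(-⅘) + 27/8 = 28/5 + 27/8 = 359/40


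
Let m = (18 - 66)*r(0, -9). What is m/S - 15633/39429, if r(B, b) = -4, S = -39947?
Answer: -70229091/175007807 ≈ -0.40129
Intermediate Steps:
m = 192 (m = (18 - 66)*(-4) = -48*(-4) = 192)
m/S - 15633/39429 = 192/(-39947) - 15633/39429 = 192*(-1/39947) - 15633*1/39429 = -192/39947 - 1737/4381 = -70229091/175007807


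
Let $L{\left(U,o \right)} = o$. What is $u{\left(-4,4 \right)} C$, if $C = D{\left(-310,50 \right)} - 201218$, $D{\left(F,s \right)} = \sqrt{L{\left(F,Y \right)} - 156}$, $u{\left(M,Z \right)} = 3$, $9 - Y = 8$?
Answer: $-603654 + 3 i \sqrt{155} \approx -6.0365 \cdot 10^{5} + 37.35 i$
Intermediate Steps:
$Y = 1$ ($Y = 9 - 8 = 1$)
$D{\left(F,s \right)} = i \sqrt{155}$ ($D{\left(F,s \right)} = \sqrt{1 - 156} = \sqrt{-155} = i \sqrt{155}$)
$C = -201218 + i \sqrt{155}$ ($C = i \sqrt{155} - 201218 = -201218 + i \sqrt{155} \approx -2.0122 \cdot 10^{5} + 12.45 i$)
$u{\left(-4,4 \right)} C = 3 \left(-201218 + i \sqrt{155}\right) = -603654 + 3 i \sqrt{155}$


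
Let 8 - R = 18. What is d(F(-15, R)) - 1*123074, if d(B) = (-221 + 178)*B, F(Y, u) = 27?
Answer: -124235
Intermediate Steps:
R = -10 (R = 8 - 1*18 = 8 - 18 = -10)
d(B) = -43*B
d(F(-15, R)) - 1*123074 = -43*27 - 1*123074 = -1161 - 123074 = -124235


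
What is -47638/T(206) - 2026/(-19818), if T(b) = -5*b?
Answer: 236544166/5103135 ≈ 46.353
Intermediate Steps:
-47638/T(206) - 2026/(-19818) = -47638/((-5*206)) - 2026/(-19818) = -47638/(-1030) - 2026*(-1/19818) = -47638*(-1/1030) + 1013/9909 = 23819/515 + 1013/9909 = 236544166/5103135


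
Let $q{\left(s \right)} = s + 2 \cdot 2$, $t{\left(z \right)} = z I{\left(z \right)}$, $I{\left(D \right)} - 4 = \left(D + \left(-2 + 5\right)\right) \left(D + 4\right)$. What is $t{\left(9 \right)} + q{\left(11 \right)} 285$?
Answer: $5715$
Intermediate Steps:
$I{\left(D \right)} = 4 + \left(3 + D\right) \left(4 + D\right)$ ($I{\left(D \right)} = 4 + \left(D + \left(-2 + 5\right)\right) \left(D + 4\right) = 4 + \left(D + 3\right) \left(4 + D\right) = 4 + \left(3 + D\right) \left(4 + D\right)$)
$t{\left(z \right)} = z \left(16 + z^{2} + 7 z\right)$
$q{\left(s \right)} = 4 + s$ ($q{\left(s \right)} = s + 4 = 4 + s$)
$t{\left(9 \right)} + q{\left(11 \right)} 285 = 9 \left(16 + 9^{2} + 7 \cdot 9\right) + \left(4 + 11\right) 285 = 9 \left(16 + 81 + 63\right) + 15 \cdot 285 = 9 \cdot 160 + 4275 = 1440 + 4275 = 5715$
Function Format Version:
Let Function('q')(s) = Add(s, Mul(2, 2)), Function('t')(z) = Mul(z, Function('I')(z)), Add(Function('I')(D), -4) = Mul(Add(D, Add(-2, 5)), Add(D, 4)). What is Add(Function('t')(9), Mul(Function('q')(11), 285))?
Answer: 5715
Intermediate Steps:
Function('I')(D) = Add(4, Mul(Add(3, D), Add(4, D))) (Function('I')(D) = Add(4, Mul(Add(D, Add(-2, 5)), Add(D, 4))) = Add(4, Mul(Add(D, 3), Add(4, D))) = Add(4, Mul(Add(3, D), Add(4, D))))
Function('t')(z) = Mul(z, Add(16, Pow(z, 2), Mul(7, z)))
Function('q')(s) = Add(4, s) (Function('q')(s) = Add(s, 4) = Add(4, s))
Add(Function('t')(9), Mul(Function('q')(11), 285)) = Add(Mul(9, Add(16, Pow(9, 2), Mul(7, 9))), Mul(Add(4, 11), 285)) = Add(Mul(9, Add(16, 81, 63)), Mul(15, 285)) = Add(Mul(9, 160), 4275) = Add(1440, 4275) = 5715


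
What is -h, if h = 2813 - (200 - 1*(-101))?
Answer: -2512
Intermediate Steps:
h = 2512 (h = 2813 - (200 + 101) = 2813 - 1*301 = 2813 - 301 = 2512)
-h = -1*2512 = -2512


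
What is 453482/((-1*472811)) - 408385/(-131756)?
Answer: 133339945843/62295686116 ≈ 2.1404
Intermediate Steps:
453482/((-1*472811)) - 408385/(-131756) = 453482/(-472811) - 408385*(-1/131756) = 453482*(-1/472811) + 408385/131756 = -453482/472811 + 408385/131756 = 133339945843/62295686116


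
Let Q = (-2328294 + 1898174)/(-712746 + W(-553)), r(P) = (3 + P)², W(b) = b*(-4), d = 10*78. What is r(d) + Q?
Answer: 217810504823/355267 ≈ 6.1309e+5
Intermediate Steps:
d = 780
W(b) = -4*b
Q = 215060/355267 (Q = (-2328294 + 1898174)/(-712746 - 4*(-553)) = -430120/(-712746 + 2212) = -430120/(-710534) = -430120*(-1/710534) = 215060/355267 ≈ 0.60535)
r(d) + Q = (3 + 780)² + 215060/355267 = 783² + 215060/355267 = 613089 + 215060/355267 = 217810504823/355267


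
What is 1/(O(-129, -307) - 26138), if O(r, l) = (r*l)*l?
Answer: -1/12184259 ≈ -8.2073e-8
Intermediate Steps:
O(r, l) = r*l**2 (O(r, l) = (l*r)*l = r*l**2)
1/(O(-129, -307) - 26138) = 1/(-129*(-307)**2 - 26138) = 1/(-129*94249 - 26138) = 1/(-12158121 - 26138) = 1/(-12184259) = -1/12184259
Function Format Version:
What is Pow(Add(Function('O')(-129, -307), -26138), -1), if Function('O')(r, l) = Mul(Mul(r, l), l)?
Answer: Rational(-1, 12184259) ≈ -8.2073e-8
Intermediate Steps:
Function('O')(r, l) = Mul(r, Pow(l, 2)) (Function('O')(r, l) = Mul(Mul(l, r), l) = Mul(r, Pow(l, 2)))
Pow(Add(Function('O')(-129, -307), -26138), -1) = Pow(Add(Mul(-129, Pow(-307, 2)), -26138), -1) = Pow(Add(Mul(-129, 94249), -26138), -1) = Pow(Add(-12158121, -26138), -1) = Pow(-12184259, -1) = Rational(-1, 12184259)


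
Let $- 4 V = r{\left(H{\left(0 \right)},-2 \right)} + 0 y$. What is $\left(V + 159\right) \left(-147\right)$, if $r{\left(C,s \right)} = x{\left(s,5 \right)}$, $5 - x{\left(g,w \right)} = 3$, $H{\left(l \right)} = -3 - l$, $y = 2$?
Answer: $- \frac{46599}{2} \approx -23300.0$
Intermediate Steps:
$x{\left(g,w \right)} = 2$ ($x{\left(g,w \right)} = 5 - 3 = 2$)
$r{\left(C,s \right)} = 2$
$V = - \frac{1}{2}$ ($V = - \frac{2 + 0 \cdot 2}{4} = - \frac{2 + 0}{4} = \left(- \frac{1}{4}\right) 2 = - \frac{1}{2} \approx -0.5$)
$\left(V + 159\right) \left(-147\right) = \left(- \frac{1}{2} + 159\right) \left(-147\right) = \frac{317}{2} \left(-147\right) = - \frac{46599}{2}$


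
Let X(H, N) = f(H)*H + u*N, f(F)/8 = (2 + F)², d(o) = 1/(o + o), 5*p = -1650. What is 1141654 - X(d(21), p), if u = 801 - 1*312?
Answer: 12067298039/9261 ≈ 1.3030e+6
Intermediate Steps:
p = -330 (p = (⅕)*(-1650) = -330)
d(o) = 1/(2*o)
u = 489 (u = 801 - 312 = 489)
f(F) = 8*(2 + F)²
X(H, N) = 489*N + 8*H*(2 + H)² (X(H, N) = (8*(2 + H)²)*H + 489*N = 8*H*(2 + H)² + 489*N = 489*N + 8*H*(2 + H)²)
1141654 - X(d(21), p) = 1141654 - (489*(-330) + 8*((½)/21)*(2 + (½)/21)²) = 1141654 - (-161370 + 8*((½)*(1/21))*(2 + (½)*(1/21))²) = 1141654 - (-161370 + 8*(1/42)*(2 + 1/42)²) = 1141654 - (-161370 + 8*(1/42)*(85/42)²) = 1141654 - (-161370 + 8*(1/42)*(7225/1764)) = 1141654 - (-161370 + 7225/9261) = 1141654 - 1*(-1494440345/9261) = 1141654 + 1494440345/9261 = 12067298039/9261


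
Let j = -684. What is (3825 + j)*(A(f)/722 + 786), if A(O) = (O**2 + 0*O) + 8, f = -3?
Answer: 1782545769/722 ≈ 2.4689e+6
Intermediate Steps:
A(O) = 8 + O**2 (A(O) = (O**2 + 0) + 8 = O**2 + 8 = 8 + O**2)
(3825 + j)*(A(f)/722 + 786) = (3825 - 684)*((8 + (-3)**2)/722 + 786) = 3141*((8 + 9)*(1/722) + 786) = 3141*(17*(1/722) + 786) = 3141*(17/722 + 786) = 3141*(567509/722) = 1782545769/722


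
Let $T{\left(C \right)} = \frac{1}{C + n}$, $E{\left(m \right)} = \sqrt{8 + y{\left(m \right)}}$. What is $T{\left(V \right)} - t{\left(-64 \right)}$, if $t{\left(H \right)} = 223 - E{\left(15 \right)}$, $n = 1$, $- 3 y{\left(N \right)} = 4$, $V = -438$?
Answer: $- \frac{97452}{437} + \frac{2 \sqrt{15}}{3} \approx -220.42$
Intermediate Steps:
$y{\left(N \right)} = - \frac{4}{3}$ ($y{\left(N \right)} = \left(- \frac{1}{3}\right) 4 = - \frac{4}{3}$)
$E{\left(m \right)} = \frac{2 \sqrt{15}}{3}$ ($E{\left(m \right)} = \sqrt{8 - \frac{4}{3}} = \sqrt{\frac{20}{3}} = \frac{2 \sqrt{15}}{3}$)
$T{\left(C \right)} = \frac{1}{1 + C}$ ($T{\left(C \right)} = \frac{1}{C + 1} = \frac{1}{1 + C}$)
$t{\left(H \right)} = 223 - \frac{2 \sqrt{15}}{3}$
$T{\left(V \right)} - t{\left(-64 \right)} = \frac{1}{1 - 438} - \left(223 - \frac{2 \sqrt{15}}{3}\right) = \frac{1}{-437} - \left(223 - \frac{2 \sqrt{15}}{3}\right) = - \frac{1}{437} - \left(223 - \frac{2 \sqrt{15}}{3}\right) = - \frac{97452}{437} + \frac{2 \sqrt{15}}{3}$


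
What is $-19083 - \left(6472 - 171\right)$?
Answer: $-25384$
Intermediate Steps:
$-19083 - \left(6472 - 171\right) = -19083 - 6301 = -25384$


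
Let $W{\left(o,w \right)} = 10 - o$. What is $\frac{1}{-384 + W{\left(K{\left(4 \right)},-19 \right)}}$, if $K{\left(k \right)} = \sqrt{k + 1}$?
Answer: $- \frac{374}{139871} + \frac{\sqrt{5}}{139871} \approx -0.0026579$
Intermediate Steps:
$K{\left(k \right)} = \sqrt{1 + k}$
$\frac{1}{-384 + W{\left(K{\left(4 \right)},-19 \right)}} = \frac{1}{-384 + \left(10 - \sqrt{1 + 4}\right)} = \frac{1}{-384 + \left(10 - \sqrt{5}\right)} = \frac{1}{-374 - \sqrt{5}}$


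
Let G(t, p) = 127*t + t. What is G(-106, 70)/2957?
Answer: -13568/2957 ≈ -4.5884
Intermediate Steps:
G(t, p) = 128*t
G(-106, 70)/2957 = (128*(-106))/2957 = -13568*1/2957 = -13568/2957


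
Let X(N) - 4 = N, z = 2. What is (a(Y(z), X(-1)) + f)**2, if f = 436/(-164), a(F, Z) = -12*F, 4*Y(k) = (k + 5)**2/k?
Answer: 39000025/6724 ≈ 5800.1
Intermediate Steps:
X(N) = 4 + N
Y(k) = (5 + k)**2/(4*k) (Y(k) = ((k + 5)**2/k)/4 = ((5 + k)**2/k)/4 = (5 + k)**2/(4*k))
f = -109/41 (f = 436*(-1/164) = -109/41 ≈ -2.6585)
(a(Y(z), X(-1)) + f)**2 = (-3*(5 + 2)**2/2 - 109/41)**2 = (-3*7**2/2 - 109/41)**2 = (-3*49/2 - 109/41)**2 = (-12*49/8 - 109/41)**2 = (-147/2 - 109/41)**2 = (-6245/82)**2 = 39000025/6724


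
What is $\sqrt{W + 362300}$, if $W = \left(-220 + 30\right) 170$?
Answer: $100 \sqrt{33} \approx 574.46$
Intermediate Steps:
$W = -32300$ ($W = \left(-190\right) 170 = -32300$)
$\sqrt{W + 362300} = \sqrt{-32300 + 362300} = \sqrt{330000} = 100 \sqrt{33}$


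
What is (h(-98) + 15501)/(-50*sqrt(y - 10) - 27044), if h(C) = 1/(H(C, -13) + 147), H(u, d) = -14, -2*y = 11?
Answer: -27877414948/48639209619 + 25770425*I*sqrt(62)/48639209619 ≈ -0.57315 + 0.0041719*I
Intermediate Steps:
y = -11/2 (y = -1/2*11 = -11/2 ≈ -5.5000)
h(C) = 1/133 (h(C) = 1/(-14 + 147) = 1/133)
(h(-98) + 15501)/(-50*sqrt(y - 10) - 27044) = (1/133 + 15501)/(-50*sqrt(-11/2 - 10) - 27044) = 2061634/(133*(-25*I*sqrt(62) - 27044)) = 2061634/(133*(-27044 - 25*I*sqrt(62)))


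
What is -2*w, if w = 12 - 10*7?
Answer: 116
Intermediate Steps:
w = -58 (w = 12 - 70 = -58)
-2*w = -2*(-58) = 116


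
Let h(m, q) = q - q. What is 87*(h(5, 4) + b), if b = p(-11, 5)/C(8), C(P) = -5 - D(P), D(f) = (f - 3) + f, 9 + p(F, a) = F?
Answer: 290/3 ≈ 96.667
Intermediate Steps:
p(F, a) = -9 + F
h(m, q) = 0
D(f) = -3 + 2*f (D(f) = (-3 + f) + f = -3 + 2*f)
C(P) = -2 - 2*P (C(P) = -5 - (-3 + 2*P) = -5 + (3 - 2*P) = -2 - 2*P)
b = 10/9 (b = (-9 - 11)/(-2 - 2*8) = -20/(-2 - 16) = -20/(-18) = -20*(-1/18) = 10/9 ≈ 1.1111)
87*(h(5, 4) + b) = 87*(0 + 10/9) = 87*(10/9) = 290/3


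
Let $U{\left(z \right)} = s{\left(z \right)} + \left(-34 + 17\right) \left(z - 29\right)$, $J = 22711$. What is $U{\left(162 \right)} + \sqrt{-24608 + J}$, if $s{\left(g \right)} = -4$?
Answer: $-2265 + i \sqrt{1897} \approx -2265.0 + 43.555 i$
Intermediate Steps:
$U{\left(z \right)} = 489 - 17 z$ ($U{\left(z \right)} = -4 + \left(-34 + 17\right) \left(z - 29\right) = -4 - 17 \left(-29 + z\right) = -4 - \left(-493 + 17 z\right) = 489 - 17 z$)
$U{\left(162 \right)} + \sqrt{-24608 + J} = \left(489 - 2754\right) + \sqrt{-24608 + 22711} = \left(489 - 2754\right) + \sqrt{-1897} = -2265 + i \sqrt{1897}$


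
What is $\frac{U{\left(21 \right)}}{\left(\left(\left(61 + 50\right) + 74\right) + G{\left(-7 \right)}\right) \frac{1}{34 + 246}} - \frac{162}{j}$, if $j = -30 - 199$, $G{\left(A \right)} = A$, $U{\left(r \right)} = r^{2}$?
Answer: $\frac{14152878}{20381} \approx 694.42$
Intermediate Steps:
$j = -229$
$\frac{U{\left(21 \right)}}{\left(\left(\left(61 + 50\right) + 74\right) + G{\left(-7 \right)}\right) \frac{1}{34 + 246}} - \frac{162}{j} = \frac{21^{2}}{\left(\left(\left(61 + 50\right) + 74\right) - 7\right) \frac{1}{34 + 246}} - \frac{162}{-229} = \frac{441}{\left(\left(111 + 74\right) - 7\right) \frac{1}{280}} - - \frac{162}{229} = \frac{441}{\left(185 - 7\right) \frac{1}{280}} + \frac{162}{229} = \frac{441}{178 \cdot \frac{1}{280}} + \frac{162}{229} = \frac{441}{\frac{89}{140}} + \frac{162}{229} = 441 \cdot \frac{140}{89} + \frac{162}{229} = \frac{61740}{89} + \frac{162}{229} = \frac{14152878}{20381}$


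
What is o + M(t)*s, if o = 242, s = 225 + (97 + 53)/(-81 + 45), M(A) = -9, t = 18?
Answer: -3491/2 ≈ -1745.5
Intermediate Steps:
s = 1325/6 (s = 225 + 150/(-36) = 225 + 150*(-1/36) = 225 - 25/6 = 1325/6 ≈ 220.83)
o + M(t)*s = 242 - 9*1325/6 = 242 - 3975/2 = -3491/2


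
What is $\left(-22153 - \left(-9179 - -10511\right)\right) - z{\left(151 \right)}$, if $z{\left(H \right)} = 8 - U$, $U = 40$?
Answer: $-23453$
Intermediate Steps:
$z{\left(H \right)} = -32$ ($z{\left(H \right)} = 8 - 40 = -32$)
$\left(-22153 - \left(-9179 - -10511\right)\right) - z{\left(151 \right)} = \left(-22153 - \left(-9179 - -10511\right)\right) - -32 = \left(-22153 - \left(-9179 + 10511\right)\right) + 32 = \left(-22153 - 1332\right) + 32 = -23485 + 32 = -23453$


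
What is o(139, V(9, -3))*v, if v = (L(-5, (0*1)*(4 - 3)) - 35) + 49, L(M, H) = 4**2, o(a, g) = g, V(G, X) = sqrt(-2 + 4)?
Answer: 30*sqrt(2) ≈ 42.426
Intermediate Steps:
V(G, X) = sqrt(2)
L(M, H) = 16
v = 30 (v = (16 - 35) + 49 = -19 + 49 = 30)
o(139, V(9, -3))*v = sqrt(2)*30 = 30*sqrt(2)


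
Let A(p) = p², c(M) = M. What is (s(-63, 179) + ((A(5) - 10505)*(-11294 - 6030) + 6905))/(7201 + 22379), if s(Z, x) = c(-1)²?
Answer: 90781213/14790 ≈ 6138.0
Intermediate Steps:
s(Z, x) = 1 (s(Z, x) = (-1)² = 1)
(s(-63, 179) + ((A(5) - 10505)*(-11294 - 6030) + 6905))/(7201 + 22379) = (1 + ((5² - 10505)*(-11294 - 6030) + 6905))/(7201 + 22379) = (1 + ((25 - 10505)*(-17324) + 6905))/29580 = (1 + (-10480*(-17324) + 6905))*(1/29580) = (1 + (181555520 + 6905))*(1/29580) = (1 + 181562425)*(1/29580) = 181562426*(1/29580) = 90781213/14790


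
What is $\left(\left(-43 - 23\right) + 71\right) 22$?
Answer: $110$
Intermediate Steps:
$\left(\left(-43 - 23\right) + 71\right) 22 = \left(-66 + 71\right) 22 = 5 \cdot 22 = 110$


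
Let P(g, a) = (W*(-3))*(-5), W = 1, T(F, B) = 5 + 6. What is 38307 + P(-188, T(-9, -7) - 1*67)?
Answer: 38322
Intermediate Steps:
T(F, B) = 11
P(g, a) = 15 (P(g, a) = (1*(-3))*(-5) = -3*(-5) = 15)
38307 + P(-188, T(-9, -7) - 1*67) = 38307 + 15 = 38322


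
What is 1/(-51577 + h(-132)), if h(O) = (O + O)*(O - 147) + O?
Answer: 1/21947 ≈ 4.5564e-5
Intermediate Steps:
h(O) = O + 2*O*(-147 + O) (h(O) = (2*O)*(-147 + O) + O = 2*O*(-147 + O) + O = O + 2*O*(-147 + O))
1/(-51577 + h(-132)) = 1/(-51577 - 132*(-293 + 2*(-132))) = 1/(-51577 - 132*(-293 - 264)) = 1/(-51577 - 132*(-557)) = 1/(-51577 + 73524) = 1/21947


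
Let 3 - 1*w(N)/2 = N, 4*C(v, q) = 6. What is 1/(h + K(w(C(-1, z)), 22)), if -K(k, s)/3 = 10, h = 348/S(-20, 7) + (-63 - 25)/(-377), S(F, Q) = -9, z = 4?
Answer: -1131/77398 ≈ -0.014613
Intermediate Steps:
C(v, q) = 3/2 (C(v, q) = (¼)*6 = 3/2)
w(N) = 6 - 2*N
h = -43468/1131 (h = 348/(-9) + (-63 - 25)/(-377) = 348*(-⅑) - 88*(-1/377) = -116/3 + 88/377 = -43468/1131 ≈ -38.433)
K(k, s) = -30 (K(k, s) = -3*10 = -30)
1/(h + K(w(C(-1, z)), 22)) = 1/(-43468/1131 - 30) = 1/(-77398/1131) = -1131/77398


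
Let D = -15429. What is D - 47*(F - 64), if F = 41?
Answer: -14348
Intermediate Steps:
D - 47*(F - 64) = -15429 - 47*(41 - 64) = -15429 - 47*(-23) = -15429 + 1081 = -14348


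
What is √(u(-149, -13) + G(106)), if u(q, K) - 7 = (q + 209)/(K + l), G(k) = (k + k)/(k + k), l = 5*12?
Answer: 2*√5123/47 ≈ 3.0457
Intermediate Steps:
l = 60
G(k) = 1 (G(k) = (2*k)/((2*k)) = (2*k)*(1/(2*k)) = 1)
u(q, K) = 7 + (209 + q)/(60 + K) (u(q, K) = 7 + (q + 209)/(K + 60) = 7 + (209 + q)/(60 + K))
√(u(-149, -13) + G(106)) = √((629 - 149 + 7*(-13))/(60 - 13) + 1) = √((629 - 149 - 91)/47 + 1) = √((1/47)*389 + 1) = √(389/47 + 1) = √(436/47) = 2*√5123/47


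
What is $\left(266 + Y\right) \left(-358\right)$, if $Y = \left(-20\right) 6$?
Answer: $-52268$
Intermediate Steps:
$Y = -120$
$\left(266 + Y\right) \left(-358\right) = \left(266 - 120\right) \left(-358\right) = 146 \left(-358\right) = -52268$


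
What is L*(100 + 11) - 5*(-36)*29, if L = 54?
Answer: 11214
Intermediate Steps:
L*(100 + 11) - 5*(-36)*29 = 54*(100 + 11) - 5*(-36)*29 = 54*111 - (-180)*29 = 5994 - 1*(-5220) = 5994 + 5220 = 11214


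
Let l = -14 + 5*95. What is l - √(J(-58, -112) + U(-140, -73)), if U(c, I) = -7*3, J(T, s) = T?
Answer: 461 - I*√79 ≈ 461.0 - 8.8882*I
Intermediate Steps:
U(c, I) = -21
l = 461 (l = -14 + 475 = 461)
l - √(J(-58, -112) + U(-140, -73)) = 461 - √(-58 - 21) = 461 - √(-79) = 461 - I*√79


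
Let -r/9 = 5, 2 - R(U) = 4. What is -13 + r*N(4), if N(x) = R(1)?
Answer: 77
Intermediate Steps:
R(U) = -2 (R(U) = 2 - 1*4 = 2 - 4 = -2)
N(x) = -2
r = -45 (r = -9*5 = -45)
-13 + r*N(4) = -13 - 45*(-2) = -13 + 90 = 77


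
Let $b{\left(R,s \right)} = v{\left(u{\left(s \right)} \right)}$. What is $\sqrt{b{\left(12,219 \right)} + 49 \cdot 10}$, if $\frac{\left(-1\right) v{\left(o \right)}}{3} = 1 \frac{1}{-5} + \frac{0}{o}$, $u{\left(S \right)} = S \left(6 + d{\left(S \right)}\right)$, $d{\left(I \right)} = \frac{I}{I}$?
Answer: $\frac{\sqrt{12265}}{5} \approx 22.15$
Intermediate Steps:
$d{\left(I \right)} = 1$
$u{\left(S \right)} = 7 S$ ($u{\left(S \right)} = S \left(6 + 1\right) = S 7 = 7 S$)
$v{\left(o \right)} = \frac{3}{5}$ ($v{\left(o \right)} = - 3 \left(1 \frac{1}{-5} + \frac{0}{o}\right) = - 3 \left(1 \left(- \frac{1}{5}\right) + 0\right) = - 3 \left(- \frac{1}{5} + 0\right) = \left(-3\right) \left(- \frac{1}{5}\right) = \frac{3}{5}$)
$b{\left(R,s \right)} = \frac{3}{5}$
$\sqrt{b{\left(12,219 \right)} + 49 \cdot 10} = \sqrt{\frac{3}{5} + 49 \cdot 10} = \sqrt{\frac{3}{5} + 490} = \sqrt{\frac{2453}{5}} = \frac{\sqrt{12265}}{5}$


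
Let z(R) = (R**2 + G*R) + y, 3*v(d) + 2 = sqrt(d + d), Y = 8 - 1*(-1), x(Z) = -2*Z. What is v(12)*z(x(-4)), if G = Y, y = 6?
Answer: -284/3 + 284*sqrt(6)/3 ≈ 137.22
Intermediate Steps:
Y = 9 (Y = 8 + 1 = 9)
v(d) = -2/3 + sqrt(2)*sqrt(d)/3 (v(d) = -2/3 + sqrt(d + d)/3 = -2/3 + sqrt(2*d)/3 = -2/3 + (sqrt(2)*sqrt(d))/3 = -2/3 + sqrt(2)*sqrt(d)/3)
G = 9
z(R) = 6 + R**2 + 9*R (z(R) = (R**2 + 9*R) + 6 = 6 + R**2 + 9*R)
v(12)*z(x(-4)) = (-2/3 + sqrt(2)*sqrt(12)/3)*(6 + (-2*(-4))**2 + 9*(-2*(-4))) = (-2/3 + sqrt(2)*(2*sqrt(3))/3)*(6 + 8**2 + 9*8) = (-2/3 + 2*sqrt(6)/3)*(6 + 64 + 72) = (-2/3 + 2*sqrt(6)/3)*142 = -284/3 + 284*sqrt(6)/3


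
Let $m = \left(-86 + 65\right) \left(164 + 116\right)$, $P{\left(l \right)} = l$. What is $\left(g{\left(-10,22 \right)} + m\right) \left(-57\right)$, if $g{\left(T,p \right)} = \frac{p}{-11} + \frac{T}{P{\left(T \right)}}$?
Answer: $335217$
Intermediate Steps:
$g{\left(T,p \right)} = 1 - \frac{p}{11}$ ($g{\left(T,p \right)} = \frac{p}{-11} + \frac{T}{T} = p \left(- \frac{1}{11}\right) + 1 = - \frac{p}{11} + 1 = 1 - \frac{p}{11}$)
$m = -5880$ ($m = \left(-21\right) 280 = -5880$)
$\left(g{\left(-10,22 \right)} + m\right) \left(-57\right) = \left(\left(1 - 2\right) - 5880\right) \left(-57\right) = \left(-1 - 5880\right) \left(-57\right) = \left(-5881\right) \left(-57\right) = 335217$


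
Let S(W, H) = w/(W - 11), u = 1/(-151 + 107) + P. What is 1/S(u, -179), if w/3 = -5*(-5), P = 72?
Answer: 2683/3300 ≈ 0.81303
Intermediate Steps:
w = 75 (w = 3*(-5*(-5)) = 3*25 = 75)
u = 3167/44 (u = 1/(-151 + 107) + 72 = 1/(-44) + 72 = -1/44 + 72 = 3167/44 ≈ 71.977)
S(W, H) = 75/(-11 + W) (S(W, H) = 75/(W - 11) = 75/(-11 + W))
1/S(u, -179) = 1/(75/(-11 + 3167/44)) = 1/(75/(2683/44)) = 1/(75*(44/2683)) = 1/(3300/2683) = 2683/3300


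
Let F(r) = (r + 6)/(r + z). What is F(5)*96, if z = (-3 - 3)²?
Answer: 1056/41 ≈ 25.756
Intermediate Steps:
z = 36 (z = (-6)² = 36)
F(r) = (6 + r)/(36 + r) (F(r) = (r + 6)/(r + 36) = (6 + r)/(36 + r))
F(5)*96 = ((6 + 5)/(36 + 5))*96 = (11/41)*96 = 1056/41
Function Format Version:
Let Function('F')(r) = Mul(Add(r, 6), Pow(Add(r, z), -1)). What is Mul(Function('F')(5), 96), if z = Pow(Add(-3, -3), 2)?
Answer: Rational(1056, 41) ≈ 25.756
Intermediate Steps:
z = 36 (z = Pow(-6, 2) = 36)
Function('F')(r) = Mul(Pow(Add(36, r), -1), Add(6, r)) (Function('F')(r) = Mul(Add(r, 6), Pow(Add(r, 36), -1)) = Mul(Add(6, r), Pow(Add(36, r), -1)) = Mul(Pow(Add(36, r), -1), Add(6, r)))
Mul(Function('F')(5), 96) = Mul(Mul(Pow(Add(36, 5), -1), Add(6, 5)), 96) = Mul(Mul(Pow(41, -1), 11), 96) = Mul(Mul(Rational(1, 41), 11), 96) = Mul(Rational(11, 41), 96) = Rational(1056, 41)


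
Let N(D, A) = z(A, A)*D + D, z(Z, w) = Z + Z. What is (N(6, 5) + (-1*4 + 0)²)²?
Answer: 6724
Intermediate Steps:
z(Z, w) = 2*Z
N(D, A) = D + 2*A*D (N(D, A) = (2*A)*D + D = 2*A*D + D = D + 2*A*D)
(N(6, 5) + (-1*4 + 0)²)² = (6*(1 + 2*5) + (-1*4 + 0)²)² = (6*(1 + 10) + (-4 + 0)²)² = (6*11 + (-4)²)² = (66 + 16)² = 82² = 6724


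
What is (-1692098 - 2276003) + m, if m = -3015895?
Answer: -6983996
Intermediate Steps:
(-1692098 - 2276003) + m = (-1692098 - 2276003) - 3015895 = -3968101 - 3015895 = -6983996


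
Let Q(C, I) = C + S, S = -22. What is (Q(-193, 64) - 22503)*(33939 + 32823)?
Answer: -1516699116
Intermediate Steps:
Q(C, I) = -22 + C (Q(C, I) = C - 22 = -22 + C)
(Q(-193, 64) - 22503)*(33939 + 32823) = ((-22 - 193) - 22503)*(33939 + 32823) = (-215 - 22503)*66762 = -22718*66762 = -1516699116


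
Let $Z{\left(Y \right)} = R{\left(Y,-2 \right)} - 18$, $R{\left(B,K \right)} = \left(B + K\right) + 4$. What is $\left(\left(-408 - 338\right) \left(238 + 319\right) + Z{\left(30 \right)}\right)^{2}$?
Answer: $172646898064$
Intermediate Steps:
$R{\left(B,K \right)} = 4 + B + K$
$Z{\left(Y \right)} = -16 + Y$ ($Z{\left(Y \right)} = \left(4 + Y - 2\right) - 18 = \left(2 + Y\right) - 18 = -16 + Y$)
$\left(\left(-408 - 338\right) \left(238 + 319\right) + Z{\left(30 \right)}\right)^{2} = \left(\left(-408 - 338\right) \left(238 + 319\right) + \left(-16 + 30\right)\right)^{2} = \left(\left(-746\right) 557 + 14\right)^{2} = \left(-415522 + 14\right)^{2} = \left(-415508\right)^{2} = 172646898064$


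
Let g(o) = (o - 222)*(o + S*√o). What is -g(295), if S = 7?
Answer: -21535 - 511*√295 ≈ -30312.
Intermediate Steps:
g(o) = (-222 + o)*(o + 7*√o) (g(o) = (o - 222)*(o + 7*√o) = (-222 + o)*(o + 7*√o))
-g(295) = -(295² - 1554*√295 - 222*295 + 7*295^(3/2)) = -(87025 - 1554*√295 - 65490 + 7*(295*√295)) = -(87025 - 1554*√295 - 65490 + 2065*√295) = -(21535 + 511*√295) = -21535 - 511*√295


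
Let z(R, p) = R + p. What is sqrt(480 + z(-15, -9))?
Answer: 2*sqrt(114) ≈ 21.354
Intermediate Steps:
sqrt(480 + z(-15, -9)) = sqrt(480 + (-15 - 9)) = sqrt(480 - 24) = sqrt(456) = 2*sqrt(114)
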